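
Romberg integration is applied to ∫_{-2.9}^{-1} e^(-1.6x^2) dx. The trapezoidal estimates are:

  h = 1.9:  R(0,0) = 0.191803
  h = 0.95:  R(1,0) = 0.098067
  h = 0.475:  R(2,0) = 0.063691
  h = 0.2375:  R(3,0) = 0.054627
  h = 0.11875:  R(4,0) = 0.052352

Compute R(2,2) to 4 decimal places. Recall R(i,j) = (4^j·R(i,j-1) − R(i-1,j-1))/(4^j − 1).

Richardson extrapolation on the trapezoidal column (denominator 4−1=3):
R(1,1) = 0.098067 + (0.098067 − 0.191803)/3 = 0.066822
R(2,1) = (4·0.063691 − 0.098067) / 3 = 0.052232
R(2,2) = 0.052232 + (0.052232 − 0.066822)/15 = 0.051259

0.0513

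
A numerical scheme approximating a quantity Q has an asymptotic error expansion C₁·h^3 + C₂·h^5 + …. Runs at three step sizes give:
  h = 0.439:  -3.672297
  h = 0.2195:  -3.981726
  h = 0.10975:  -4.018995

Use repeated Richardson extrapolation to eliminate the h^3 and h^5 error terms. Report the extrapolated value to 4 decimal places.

-4.0243

First eliminate the h^3 term (factor 2^3 = 8):
  B₁ = (8·(-3.981726) − (-3.672297))/7 = -4.025930
  B₂ = (8·(-4.018995) − (-3.981726))/7 = -4.024319
Then eliminate the h^5 term (factor 2^5 = 32):
  (32·(-4.024319) − (-4.025930))/31 = -4.024267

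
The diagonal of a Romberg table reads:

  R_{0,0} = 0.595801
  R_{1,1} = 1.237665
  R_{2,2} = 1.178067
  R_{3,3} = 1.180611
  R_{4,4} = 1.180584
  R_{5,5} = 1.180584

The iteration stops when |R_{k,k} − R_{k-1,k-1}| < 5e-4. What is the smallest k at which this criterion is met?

|R_{1,1} − R_{0,0}| = 0.641864 ≥ 5e-4
|R_{2,2} − R_{1,1}| = 0.059598 ≥ 5e-4
|R_{3,3} − R_{2,2}| = 0.002544 ≥ 5e-4
|R_{4,4} − R_{3,3}| = 0.000027 < 5e-4

k = 4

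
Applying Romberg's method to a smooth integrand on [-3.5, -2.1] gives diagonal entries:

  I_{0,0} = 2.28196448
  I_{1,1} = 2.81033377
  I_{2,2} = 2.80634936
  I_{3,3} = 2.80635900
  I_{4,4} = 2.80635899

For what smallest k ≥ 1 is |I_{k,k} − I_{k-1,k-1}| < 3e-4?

k = 3

|I_{1,1} − I_{0,0}| = 0.52836929 ≥ 3e-4
|I_{2,2} − I_{1,1}| = 0.00398441 ≥ 3e-4
|I_{3,3} − I_{2,2}| = 0.00000964 < 3e-4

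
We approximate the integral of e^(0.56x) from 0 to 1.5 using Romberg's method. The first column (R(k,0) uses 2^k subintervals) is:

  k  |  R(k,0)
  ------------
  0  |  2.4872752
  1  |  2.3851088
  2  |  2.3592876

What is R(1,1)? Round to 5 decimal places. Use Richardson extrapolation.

2.35105

Richardson extrapolation on the trapezoidal column (denominator 4−1=3):
R(1,1) = 2.3851088 + (2.3851088 − 2.4872752)/3 = 2.3510533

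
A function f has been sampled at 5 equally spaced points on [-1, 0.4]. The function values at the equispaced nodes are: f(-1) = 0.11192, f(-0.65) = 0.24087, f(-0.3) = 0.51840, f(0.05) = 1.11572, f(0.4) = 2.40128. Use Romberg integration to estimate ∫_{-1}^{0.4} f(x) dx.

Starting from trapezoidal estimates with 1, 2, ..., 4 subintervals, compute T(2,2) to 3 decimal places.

1.046

T(0,0) (trapezoid, 1 panel, h=1.4000): 1.75924
T(1,0) (trapezoid, 2 panels, h=0.7000): 1.24250
T(2,0) (trapezoid, 4 panels, h=0.3500): 1.09606
T(1,1) = 1.24250 + (1.24250 − 1.75924)/3 = 1.07025
T(2,1) = 1.09606 + (1.09606 − 1.24250)/3 = 1.04725
T(2,2) = 1.04725 + (1.04725 − 1.07025)/15 = 1.04572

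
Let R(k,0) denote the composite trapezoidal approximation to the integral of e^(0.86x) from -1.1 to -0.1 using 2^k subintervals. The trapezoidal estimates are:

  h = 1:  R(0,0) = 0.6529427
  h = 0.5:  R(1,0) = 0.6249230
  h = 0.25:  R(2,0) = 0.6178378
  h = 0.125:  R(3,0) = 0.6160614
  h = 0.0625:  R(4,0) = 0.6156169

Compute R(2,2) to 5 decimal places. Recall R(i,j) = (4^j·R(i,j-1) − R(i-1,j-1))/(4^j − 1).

0.61547

Richardson extrapolation on the trapezoidal column (denominator 4−1=3):
R(1,1) = 0.6249230 + (0.6249230 − 0.6529427)/3 = 0.6155831
R(2,1) = (4·0.6178378 − 0.6249230) / 3 = 0.6154761
R(2,2) = (16·0.6154761 − 0.6155831) / 15 = 0.6154690
(Column j=1 coincides with Simpson's rule on the same nodes.)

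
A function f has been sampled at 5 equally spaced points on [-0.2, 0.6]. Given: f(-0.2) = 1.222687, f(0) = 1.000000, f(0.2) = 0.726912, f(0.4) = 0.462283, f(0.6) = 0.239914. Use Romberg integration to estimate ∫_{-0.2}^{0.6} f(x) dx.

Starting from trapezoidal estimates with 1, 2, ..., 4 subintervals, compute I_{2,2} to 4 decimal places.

I_{0,0} (trapezoid, 1 panel, h=0.8000): 0.585040
I_{1,0} (trapezoid, 2 panels, h=0.4000): 0.583285
I_{2,0} (trapezoid, 4 panels, h=0.2000): 0.584099
I_{1,1} = 0.583285 + (0.583285 − 0.585040)/3 = 0.582700
I_{2,1} = 0.584099 + (0.584099 − 0.583285)/3 = 0.584370
I_{2,2} = 0.584370 + (0.584370 − 0.582700)/15 = 0.584481

0.5845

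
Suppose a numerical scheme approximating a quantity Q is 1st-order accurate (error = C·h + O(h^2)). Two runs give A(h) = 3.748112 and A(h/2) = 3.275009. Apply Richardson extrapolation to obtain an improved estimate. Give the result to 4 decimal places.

2.8019

Extrapolated value = (2·A(h/2) − A(h)) / (2 − 1)
= (2·3.275009 − 3.748112) / 1
= 2.801906 / 1 = 2.801906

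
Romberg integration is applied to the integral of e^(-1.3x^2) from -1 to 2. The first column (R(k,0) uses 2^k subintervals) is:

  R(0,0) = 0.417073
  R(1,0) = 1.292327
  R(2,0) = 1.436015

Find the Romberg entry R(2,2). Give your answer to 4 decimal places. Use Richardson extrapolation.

R(1,1) = 1.292327 + (1.292327 − 0.417073)/3 = 1.584078
R(2,1) = 1.436015 + (1.436015 − 1.292327)/3 = 1.483911
R(2,2) = (16·1.483911 − 1.584078) / 15 = 1.477233

1.4772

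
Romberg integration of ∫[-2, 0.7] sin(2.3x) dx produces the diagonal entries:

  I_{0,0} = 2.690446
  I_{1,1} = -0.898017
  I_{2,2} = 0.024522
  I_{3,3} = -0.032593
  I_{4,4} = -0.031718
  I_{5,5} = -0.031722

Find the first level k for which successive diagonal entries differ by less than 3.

k = 2

|I_{1,1} − I_{0,0}| = 3.588463 ≥ 3
|I_{2,2} − I_{1,1}| = 0.922539 < 3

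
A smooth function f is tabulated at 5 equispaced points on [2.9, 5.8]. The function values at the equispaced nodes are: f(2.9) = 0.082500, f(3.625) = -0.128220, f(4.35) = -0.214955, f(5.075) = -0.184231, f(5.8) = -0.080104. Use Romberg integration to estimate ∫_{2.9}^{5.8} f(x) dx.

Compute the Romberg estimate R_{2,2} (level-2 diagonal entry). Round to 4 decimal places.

-0.4047

R_{0,0} (trapezoid, 1 panel, h=2.9000): 0.003474
R_{1,0} (trapezoid, 2 panels, h=1.4500): -0.309948
R_{2,0} (trapezoid, 4 panels, h=0.7250): -0.381501
R_{1,1} = -0.309948 + (-0.309948 − 0.003474)/3 = -0.414422
R_{2,1} = -0.381501 + (-0.381501 − (-0.309948))/3 = -0.405352
R_{2,2} = -0.405352 + (-0.405352 − (-0.414422))/15 = -0.404747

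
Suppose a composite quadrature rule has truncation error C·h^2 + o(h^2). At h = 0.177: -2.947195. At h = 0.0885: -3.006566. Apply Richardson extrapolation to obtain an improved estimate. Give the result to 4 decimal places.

The leading error scales as h^2; refining by a factor of 2 reduces it by 2^2 = 4.
Extrapolated value = (4·A(h/2) − A(h)) / (4 − 1)
= (4·(-3.006566) − (-2.947195)) / 3
= -9.079069 / 3 = -3.026356

-3.0264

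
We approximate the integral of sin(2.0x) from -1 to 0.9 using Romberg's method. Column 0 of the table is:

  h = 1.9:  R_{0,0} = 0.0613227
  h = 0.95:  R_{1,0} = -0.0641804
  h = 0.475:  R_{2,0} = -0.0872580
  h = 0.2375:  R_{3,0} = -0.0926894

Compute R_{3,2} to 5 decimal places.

R_{2,1} = (4·(-0.0872580) − (-0.0641804)) / 3 = -0.0949505
R_{3,1} = -0.0926894 + (-0.0926894 − (-0.0872580))/3 = -0.0944999
R_{3,2} = (16·(-0.0944999) − (-0.0949505)) / 15 = -0.0944699

-0.09447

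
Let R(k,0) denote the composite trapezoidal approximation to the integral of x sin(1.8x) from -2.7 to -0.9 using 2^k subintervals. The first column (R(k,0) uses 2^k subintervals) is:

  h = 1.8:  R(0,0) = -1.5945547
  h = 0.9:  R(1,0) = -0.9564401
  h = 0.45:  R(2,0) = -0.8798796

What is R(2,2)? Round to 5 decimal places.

R(1,1) = -0.9564401 + (-0.9564401 − (-1.5945547))/3 = -0.7437352
R(2,1) = (4·(-0.8798796) − (-0.9564401)) / 3 = -0.8543594
R(2,2) = (16·(-0.8543594) − (-0.7437352)) / 15 = -0.8617343

-0.86173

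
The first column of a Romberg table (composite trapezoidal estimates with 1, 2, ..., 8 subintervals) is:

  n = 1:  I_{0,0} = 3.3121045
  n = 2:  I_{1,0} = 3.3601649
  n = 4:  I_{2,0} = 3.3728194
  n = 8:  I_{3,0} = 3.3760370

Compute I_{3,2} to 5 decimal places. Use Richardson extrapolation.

3.37711

Richardson extrapolation on the trapezoidal column (denominator 4−1=3):
I_{2,1} = (4·3.3728194 − 3.3601649) / 3 = 3.3770376
I_{3,1} = (4·3.3760370 − 3.3728194) / 3 = 3.3771095
I_{3,2} = 3.3771095 + (3.3771095 − 3.3770376)/15 = 3.3771143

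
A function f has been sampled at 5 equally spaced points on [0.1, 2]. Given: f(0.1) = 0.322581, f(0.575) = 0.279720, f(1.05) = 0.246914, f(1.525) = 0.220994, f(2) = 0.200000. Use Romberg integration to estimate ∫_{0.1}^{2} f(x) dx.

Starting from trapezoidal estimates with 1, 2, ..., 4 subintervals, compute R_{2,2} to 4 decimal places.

0.4780

R_{0,0} (trapezoid, 1 panel, h=1.9000): 0.496452
R_{1,0} (trapezoid, 2 panels, h=0.9500): 0.482794
R_{2,0} (trapezoid, 4 panels, h=0.4750): 0.479236
R_{1,1} = 0.482794 + (0.482794 − 0.496452)/3 = 0.478241
R_{2,1} = 0.479236 + (0.479236 − 0.482794)/3 = 0.478050
R_{2,2} = 0.478050 + (0.478050 − 0.478241)/15 = 0.478037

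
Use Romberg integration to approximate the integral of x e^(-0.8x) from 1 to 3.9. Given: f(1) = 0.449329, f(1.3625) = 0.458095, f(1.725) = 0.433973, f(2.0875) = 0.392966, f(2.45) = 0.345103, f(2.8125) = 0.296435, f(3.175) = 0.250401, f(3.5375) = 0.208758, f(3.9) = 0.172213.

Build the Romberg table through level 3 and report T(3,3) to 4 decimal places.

T(0,0) (trapezoid, 1 panel, h=2.9000): 0.901236
T(1,0) (trapezoid, 2 panels, h=1.4500): 0.951017
T(2,0) (trapezoid, 4 panels, h=0.7250): 0.971680
T(3,0) (trapezoid, 8 panels, h=0.3625): 0.977482
T(1,1) = 0.951017 + (0.951017 − 0.901236)/3 = 0.967611
T(2,1) = 0.971680 + (0.971680 − 0.951017)/3 = 0.978568
T(3,1) = 0.977482 + (0.977482 − 0.971680)/3 = 0.979416
T(2,2) = 0.978568 + (0.978568 − 0.967611)/15 = 0.979298
T(3,2) = 0.979416 + (0.979416 − 0.978568)/15 = 0.979473
T(3,3) = 0.979473 + (0.979473 − 0.979298)/63 = 0.979476

0.9795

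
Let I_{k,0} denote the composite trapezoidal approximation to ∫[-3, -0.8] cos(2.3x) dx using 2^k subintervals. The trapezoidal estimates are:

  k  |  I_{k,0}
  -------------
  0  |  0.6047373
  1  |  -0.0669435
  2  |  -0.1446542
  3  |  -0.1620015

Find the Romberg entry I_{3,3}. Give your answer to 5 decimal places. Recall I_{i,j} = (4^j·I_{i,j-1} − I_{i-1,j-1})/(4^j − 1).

-0.16768

I_{1,1} = -0.0669435 + (-0.0669435 − 0.6047373)/3 = -0.2908371
I_{2,1} = (4·(-0.1446542) − (-0.0669435)) / 3 = -0.1705578
I_{3,1} = (4·(-0.1620015) − (-0.1446542)) / 3 = -0.1677839
I_{2,2} = -0.1705578 + (-0.1705578 − (-0.2908371))/15 = -0.1625392
I_{3,2} = -0.1677839 + (-0.1677839 − (-0.1705578))/15 = -0.1675990
I_{3,3} = (64·(-0.1675990) − (-0.1625392)) / 63 = -0.1676793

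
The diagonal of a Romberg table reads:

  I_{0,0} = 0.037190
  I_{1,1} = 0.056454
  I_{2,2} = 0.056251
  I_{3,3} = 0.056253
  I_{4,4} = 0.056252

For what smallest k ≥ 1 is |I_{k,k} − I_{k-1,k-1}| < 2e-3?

|I_{1,1} − I_{0,0}| = 0.019264 ≥ 2e-3
|I_{2,2} − I_{1,1}| = 0.000203 < 2e-3

k = 2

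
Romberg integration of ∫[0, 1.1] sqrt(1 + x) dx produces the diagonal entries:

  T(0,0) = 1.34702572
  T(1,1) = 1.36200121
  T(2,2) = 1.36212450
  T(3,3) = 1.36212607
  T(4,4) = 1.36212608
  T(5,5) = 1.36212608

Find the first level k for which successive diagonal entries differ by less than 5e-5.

|T(1,1) − T(0,0)| = 0.01497549 ≥ 5e-5
|T(2,2) − T(1,1)| = 0.00012329 ≥ 5e-5
|T(3,3) − T(2,2)| = 0.00000157 < 5e-5

k = 3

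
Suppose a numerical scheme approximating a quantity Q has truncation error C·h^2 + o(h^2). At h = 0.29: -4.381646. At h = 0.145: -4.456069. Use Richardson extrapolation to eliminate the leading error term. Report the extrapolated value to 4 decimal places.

The leading error scales as h^2; refining by a factor of 2 reduces it by 2^2 = 4.
Extrapolated value = (4·A(h/2) − A(h)) / (4 − 1)
= (4·(-4.456069) − (-4.381646)) / 3
= -13.442630 / 3 = -4.480877

-4.4809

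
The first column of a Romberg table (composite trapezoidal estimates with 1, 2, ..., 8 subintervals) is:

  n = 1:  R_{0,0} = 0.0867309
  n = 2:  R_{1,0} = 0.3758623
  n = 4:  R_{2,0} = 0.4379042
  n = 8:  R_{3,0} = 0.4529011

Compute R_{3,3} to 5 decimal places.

0.45786

Richardson extrapolation on the trapezoidal column (denominator 4−1=3):
R_{1,1} = 0.3758623 + (0.3758623 − 0.0867309)/3 = 0.4722394
R_{2,1} = (4·0.4379042 − 0.3758623) / 3 = 0.4585848
R_{3,1} = 0.4529011 + (0.4529011 − 0.4379042)/3 = 0.4579001
R_{2,2} = (16·0.4585848 − 0.4722394) / 15 = 0.4576745
R_{3,2} = (16·0.4579001 − 0.4585848) / 15 = 0.4578545
R_{3,3} = (64·0.4578545 − 0.4576745) / 63 = 0.4578574
(Column j=1 coincides with Simpson's rule on the same nodes.)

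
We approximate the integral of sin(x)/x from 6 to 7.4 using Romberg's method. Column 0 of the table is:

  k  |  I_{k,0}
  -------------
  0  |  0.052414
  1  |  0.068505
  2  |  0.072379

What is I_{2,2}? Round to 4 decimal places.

I_{1,1} = (4·0.068505 − 0.052414) / 3 = 0.073869
I_{2,1} = (4·0.072379 − 0.068505) / 3 = 0.073670
I_{2,2} = 0.073670 + (0.073670 − 0.073869)/15 = 0.073657
(Column j=1 coincides with Simpson's rule on the same nodes.)

0.0737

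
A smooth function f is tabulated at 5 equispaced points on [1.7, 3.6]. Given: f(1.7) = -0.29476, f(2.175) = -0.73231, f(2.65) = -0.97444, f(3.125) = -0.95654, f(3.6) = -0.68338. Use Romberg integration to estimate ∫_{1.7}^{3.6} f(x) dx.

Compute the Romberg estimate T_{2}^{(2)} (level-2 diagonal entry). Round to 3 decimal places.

T_{0}^{(0)} (trapezoid, 1 panel, h=1.9000): -0.92923
T_{1}^{(0)} (trapezoid, 2 panels, h=0.9500): -1.39033
T_{2}^{(0)} (trapezoid, 4 panels, h=0.4750): -1.49737
T_{1}^{(1)} = -1.39033 + (-1.39033 − (-0.92923))/3 = -1.54403
T_{2}^{(1)} = -1.49737 + (-1.49737 − (-1.39033))/3 = -1.53305
T_{2}^{(2)} = -1.53305 + (-1.53305 − (-1.54403))/15 = -1.53232

-1.532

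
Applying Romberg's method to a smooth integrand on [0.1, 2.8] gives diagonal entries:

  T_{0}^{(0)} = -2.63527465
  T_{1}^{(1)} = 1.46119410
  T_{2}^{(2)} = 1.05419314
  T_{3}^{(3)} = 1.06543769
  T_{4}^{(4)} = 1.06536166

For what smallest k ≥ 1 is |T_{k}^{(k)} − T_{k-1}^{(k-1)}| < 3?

|T_{1}^{(1)} − T_{0}^{(0)}| = 4.09646875 ≥ 3
|T_{2}^{(2)} − T_{1}^{(1)}| = 0.40700096 < 3

k = 2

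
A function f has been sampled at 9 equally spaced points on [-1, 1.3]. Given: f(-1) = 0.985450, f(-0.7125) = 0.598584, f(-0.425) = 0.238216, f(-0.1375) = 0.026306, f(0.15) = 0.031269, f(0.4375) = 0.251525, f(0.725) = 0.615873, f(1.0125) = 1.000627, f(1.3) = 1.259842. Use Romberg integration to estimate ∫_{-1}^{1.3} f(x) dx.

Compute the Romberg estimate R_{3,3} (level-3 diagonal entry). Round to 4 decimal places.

R_{0,0} (trapezoid, 1 panel, h=2.3000): 2.582086
R_{1,0} (trapezoid, 2 panels, h=1.1500): 1.327002
R_{2,0} (trapezoid, 4 panels, h=0.5750): 1.154602
R_{3,0} (trapezoid, 8 panels, h=0.2875): 1.116951
R_{1,1} = 1.327002 + (1.327002 − 2.582086)/3 = 0.908641
R_{2,1} = 1.154602 + (1.154602 − 1.327002)/3 = 1.097135
R_{3,1} = 1.116951 + (1.116951 − 1.154602)/3 = 1.104401
R_{2,2} = 1.097135 + (1.097135 − 0.908641)/15 = 1.109701
R_{3,2} = 1.104401 + (1.104401 − 1.097135)/15 = 1.104885
R_{3,3} = 1.104885 + (1.104885 − 1.109701)/63 = 1.104809

1.1048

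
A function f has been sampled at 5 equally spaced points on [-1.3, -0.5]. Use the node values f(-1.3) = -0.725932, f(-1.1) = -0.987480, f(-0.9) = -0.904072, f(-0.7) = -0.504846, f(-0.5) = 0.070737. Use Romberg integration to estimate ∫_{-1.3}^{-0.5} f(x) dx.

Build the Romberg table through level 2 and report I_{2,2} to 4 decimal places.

I_{0,0} (trapezoid, 1 panel, h=0.8000): -0.262078
I_{1,0} (trapezoid, 2 panels, h=0.4000): -0.492668
I_{2,0} (trapezoid, 4 panels, h=0.2000): -0.544799
I_{1,1} = -0.492668 + (-0.492668 − (-0.262078))/3 = -0.569531
I_{2,1} = -0.544799 + (-0.544799 − (-0.492668))/3 = -0.562176
I_{2,2} = -0.562176 + (-0.562176 − (-0.569531))/15 = -0.561686

-0.5617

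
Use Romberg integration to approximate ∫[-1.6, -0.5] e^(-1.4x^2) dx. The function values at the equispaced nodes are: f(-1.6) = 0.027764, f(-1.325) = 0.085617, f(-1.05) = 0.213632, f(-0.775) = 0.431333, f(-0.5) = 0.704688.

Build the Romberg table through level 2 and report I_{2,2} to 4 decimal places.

0.2962

I_{0,0} (trapezoid, 1 panel, h=1.1000): 0.402849
I_{1,0} (trapezoid, 2 panels, h=0.5500): 0.318922
I_{2,0} (trapezoid, 4 panels, h=0.2750): 0.301622
I_{1,1} = 0.318922 + (0.318922 − 0.402849)/3 = 0.290946
I_{2,1} = 0.301622 + (0.301622 − 0.318922)/3 = 0.295855
I_{2,2} = 0.295855 + (0.295855 − 0.290946)/15 = 0.296182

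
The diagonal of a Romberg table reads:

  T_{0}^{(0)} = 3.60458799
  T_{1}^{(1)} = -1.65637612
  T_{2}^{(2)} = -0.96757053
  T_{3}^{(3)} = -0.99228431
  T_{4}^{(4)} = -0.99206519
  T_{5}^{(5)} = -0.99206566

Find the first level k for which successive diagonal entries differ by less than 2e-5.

|T_{1}^{(1)} − T_{0}^{(0)}| = 5.26096411 ≥ 2e-5
|T_{2}^{(2)} − T_{1}^{(1)}| = 0.68880559 ≥ 2e-5
|T_{3}^{(3)} − T_{2}^{(2)}| = 0.02471378 ≥ 2e-5
|T_{4}^{(4)} − T_{3}^{(3)}| = 0.00021912 ≥ 2e-5
|T_{5}^{(5)} − T_{4}^{(4)}| = 0.00000047 < 2e-5

k = 5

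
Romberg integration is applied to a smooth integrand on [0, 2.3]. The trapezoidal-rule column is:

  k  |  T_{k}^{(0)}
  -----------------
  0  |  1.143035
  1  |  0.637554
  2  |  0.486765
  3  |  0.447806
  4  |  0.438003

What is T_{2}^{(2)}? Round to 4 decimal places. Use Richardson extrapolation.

0.4343

Richardson extrapolation on the trapezoidal column (denominator 4−1=3):
T_{1}^{(1)} = 0.637554 + (0.637554 − 1.143035)/3 = 0.469060
T_{2}^{(1)} = (4·0.486765 − 0.637554) / 3 = 0.436502
T_{2}^{(2)} = 0.436502 + (0.436502 − 0.469060)/15 = 0.434331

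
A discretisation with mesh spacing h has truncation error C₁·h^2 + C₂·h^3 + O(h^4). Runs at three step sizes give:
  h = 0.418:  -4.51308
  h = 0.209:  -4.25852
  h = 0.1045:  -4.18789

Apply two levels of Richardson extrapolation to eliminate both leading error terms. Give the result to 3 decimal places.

-4.163

First eliminate the h^2 term (factor 2^2 = 4):
  B₁ = (4·(-4.25852) − (-4.51308))/3 = -4.17367
  B₂ = (4·(-4.18789) − (-4.25852))/3 = -4.16435
Then eliminate the h^3 term (factor 2^3 = 8):
  (8·(-4.16435) − (-4.17367))/7 = -4.16302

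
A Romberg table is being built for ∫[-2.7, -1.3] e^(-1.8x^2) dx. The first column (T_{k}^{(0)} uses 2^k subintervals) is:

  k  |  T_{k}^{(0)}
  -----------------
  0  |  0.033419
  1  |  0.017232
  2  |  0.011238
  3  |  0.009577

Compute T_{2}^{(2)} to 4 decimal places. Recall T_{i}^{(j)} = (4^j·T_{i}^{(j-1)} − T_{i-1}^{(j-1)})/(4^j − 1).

0.0091

T_{1}^{(1)} = (4·0.017232 − 0.033419) / 3 = 0.011836
T_{2}^{(1)} = (4·0.011238 − 0.017232) / 3 = 0.009240
T_{2}^{(2)} = 0.009240 + (0.009240 − 0.011836)/15 = 0.009067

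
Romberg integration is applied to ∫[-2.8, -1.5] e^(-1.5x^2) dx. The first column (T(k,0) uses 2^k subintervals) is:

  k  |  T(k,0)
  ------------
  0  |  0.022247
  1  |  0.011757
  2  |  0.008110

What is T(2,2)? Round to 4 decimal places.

T(1,1) = 0.011757 + (0.011757 − 0.022247)/3 = 0.008260
T(2,1) = 0.008110 + (0.008110 − 0.011757)/3 = 0.006894
T(2,2) = (16·0.006894 − 0.008260) / 15 = 0.006803
(Column j=1 coincides with Simpson's rule on the same nodes.)

0.0068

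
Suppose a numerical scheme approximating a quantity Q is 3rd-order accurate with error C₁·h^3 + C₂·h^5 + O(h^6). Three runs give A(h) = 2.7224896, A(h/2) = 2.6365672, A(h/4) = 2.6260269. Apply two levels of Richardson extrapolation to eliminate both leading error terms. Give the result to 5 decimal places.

First eliminate the h^3 term (factor 2^3 = 8):
  B₁ = (8·2.6365672 − 2.7224896)/7 = 2.6242926
  B₂ = (8·2.6260269 − 2.6365672)/7 = 2.6245211
Then eliminate the h^5 term (factor 2^5 = 32):
  (32·2.6245211 − 2.6242926)/31 = 2.6245285

2.62453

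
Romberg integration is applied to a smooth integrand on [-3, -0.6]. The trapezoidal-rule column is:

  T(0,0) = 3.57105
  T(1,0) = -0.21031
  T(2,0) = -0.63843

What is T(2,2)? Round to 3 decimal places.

T(1,1) = (4·(-0.21031) − 3.57105) / 3 = -1.47076
T(2,1) = (4·(-0.63843) − (-0.21031)) / 3 = -0.78114
T(2,2) = (16·(-0.78114) − (-1.47076)) / 15 = -0.73517

-0.735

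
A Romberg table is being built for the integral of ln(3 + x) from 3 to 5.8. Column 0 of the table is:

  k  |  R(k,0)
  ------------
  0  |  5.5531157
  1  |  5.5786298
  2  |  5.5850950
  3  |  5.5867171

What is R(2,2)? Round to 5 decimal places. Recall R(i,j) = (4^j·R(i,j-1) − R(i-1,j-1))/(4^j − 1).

5.58726

R(1,1) = 5.5786298 + (5.5786298 − 5.5531157)/3 = 5.5871345
R(2,1) = 5.5850950 + (5.5850950 − 5.5786298)/3 = 5.5872501
R(2,2) = (16·5.5872501 − 5.5871345) / 15 = 5.5872578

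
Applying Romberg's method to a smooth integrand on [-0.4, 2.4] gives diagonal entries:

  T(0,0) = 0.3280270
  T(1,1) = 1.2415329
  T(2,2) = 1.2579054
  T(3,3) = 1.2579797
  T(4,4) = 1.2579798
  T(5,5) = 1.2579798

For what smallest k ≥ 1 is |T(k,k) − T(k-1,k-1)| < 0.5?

|T(1,1) − T(0,0)| = 0.9135059 ≥ 0.5
|T(2,2) − T(1,1)| = 0.0163725 < 0.5

k = 2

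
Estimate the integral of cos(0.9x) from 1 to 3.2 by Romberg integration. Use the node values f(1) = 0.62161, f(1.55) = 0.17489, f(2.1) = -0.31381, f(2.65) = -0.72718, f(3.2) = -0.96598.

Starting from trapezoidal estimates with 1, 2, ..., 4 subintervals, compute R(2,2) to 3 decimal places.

-0.583

R(0,0) (trapezoid, 1 panel, h=2.2000): -0.37881
R(1,0) (trapezoid, 2 panels, h=1.1000): -0.53459
R(2,0) (trapezoid, 4 panels, h=0.5500): -0.57106
R(1,1) = -0.53459 + (-0.53459 − (-0.37881))/3 = -0.58652
R(2,1) = -0.57106 + (-0.57106 − (-0.53459))/3 = -0.58322
R(2,2) = -0.58322 + (-0.58322 − (-0.58652))/15 = -0.58300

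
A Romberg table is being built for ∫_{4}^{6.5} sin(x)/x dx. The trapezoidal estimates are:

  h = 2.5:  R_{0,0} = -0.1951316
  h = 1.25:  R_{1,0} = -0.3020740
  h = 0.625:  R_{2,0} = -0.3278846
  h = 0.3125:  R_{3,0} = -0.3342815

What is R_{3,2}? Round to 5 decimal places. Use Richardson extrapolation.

Richardson extrapolation on the trapezoidal column (denominator 4−1=3):
R_{2,1} = (4·(-0.3278846) − (-0.3020740)) / 3 = -0.3364881
R_{3,1} = (4·(-0.3342815) − (-0.3278846)) / 3 = -0.3364138
R_{3,2} = (16·(-0.3364138) − (-0.3364881)) / 15 = -0.3364088

-0.33641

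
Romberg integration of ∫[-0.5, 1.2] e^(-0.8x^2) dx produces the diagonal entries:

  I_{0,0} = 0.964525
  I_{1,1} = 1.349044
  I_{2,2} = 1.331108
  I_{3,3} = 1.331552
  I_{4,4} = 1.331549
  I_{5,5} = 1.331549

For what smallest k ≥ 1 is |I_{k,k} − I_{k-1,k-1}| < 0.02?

k = 2

|I_{1,1} − I_{0,0}| = 0.384519 ≥ 0.02
|I_{2,2} − I_{1,1}| = 0.017936 < 0.02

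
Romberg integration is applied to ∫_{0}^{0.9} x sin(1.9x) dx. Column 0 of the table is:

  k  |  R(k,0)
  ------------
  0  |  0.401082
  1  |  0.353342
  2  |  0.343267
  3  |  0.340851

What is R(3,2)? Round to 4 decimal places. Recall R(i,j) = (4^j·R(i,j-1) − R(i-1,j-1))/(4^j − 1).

Richardson extrapolation on the trapezoidal column (denominator 4−1=3):
R(2,1) = 0.343267 + (0.343267 − 0.353342)/3 = 0.339909
R(3,1) = (4·0.340851 − 0.343267) / 3 = 0.340046
R(3,2) = (16·0.340046 − 0.339909) / 15 = 0.340055
(Column j=1 coincides with Simpson's rule on the same nodes.)

0.3401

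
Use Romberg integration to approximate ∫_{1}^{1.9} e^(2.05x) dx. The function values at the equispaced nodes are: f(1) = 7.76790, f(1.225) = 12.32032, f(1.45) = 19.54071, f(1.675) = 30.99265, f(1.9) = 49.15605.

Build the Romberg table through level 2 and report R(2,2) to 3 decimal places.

R(0,0) (trapezoid, 1 panel, h=0.9000): 25.61578
R(1,0) (trapezoid, 2 panels, h=0.4500): 21.60121
R(2,0) (trapezoid, 4 panels, h=0.2250): 20.54602
R(1,1) = 21.60121 + (21.60121 − 25.61578)/3 = 20.26302
R(2,1) = 20.54602 + (20.54602 − 21.60121)/3 = 20.19429
R(2,2) = 20.19429 + (20.19429 − 20.26302)/15 = 20.18971

20.190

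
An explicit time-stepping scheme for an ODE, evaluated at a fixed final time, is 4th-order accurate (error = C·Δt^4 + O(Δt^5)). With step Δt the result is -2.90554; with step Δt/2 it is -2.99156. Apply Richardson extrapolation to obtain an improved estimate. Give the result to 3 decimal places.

-2.997

The leading error scales as Δt^4; refining by a factor of 2 reduces it by 2^4 = 16.
Extrapolated value = (16·A(Δt/2) − A(Δt)) / (16 − 1)
= (16·(-2.99156) − (-2.90554)) / 15
= -44.95942 / 15 = -2.99729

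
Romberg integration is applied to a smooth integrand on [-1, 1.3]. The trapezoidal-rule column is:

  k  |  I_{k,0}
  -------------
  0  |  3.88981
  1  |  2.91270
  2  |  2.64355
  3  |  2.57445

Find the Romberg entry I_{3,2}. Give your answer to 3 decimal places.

Richardson extrapolation on the trapezoidal column (denominator 4−1=3):
I_{2,1} = (4·2.64355 − 2.91270) / 3 = 2.55383
I_{3,1} = 2.57445 + (2.57445 − 2.64355)/3 = 2.55142
I_{3,2} = 2.55142 + (2.55142 − 2.55383)/15 = 2.55126

2.551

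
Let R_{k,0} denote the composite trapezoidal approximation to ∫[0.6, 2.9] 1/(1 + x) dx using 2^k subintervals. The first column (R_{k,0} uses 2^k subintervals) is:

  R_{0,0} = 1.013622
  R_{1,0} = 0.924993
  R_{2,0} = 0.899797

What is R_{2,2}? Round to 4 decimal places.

R_{1,1} = (4·0.924993 − 1.013622) / 3 = 0.895450
R_{2,1} = (4·0.899797 − 0.924993) / 3 = 0.891398
R_{2,2} = 0.891398 + (0.891398 − 0.895450)/15 = 0.891128
(Column j=1 coincides with Simpson's rule on the same nodes.)

0.8911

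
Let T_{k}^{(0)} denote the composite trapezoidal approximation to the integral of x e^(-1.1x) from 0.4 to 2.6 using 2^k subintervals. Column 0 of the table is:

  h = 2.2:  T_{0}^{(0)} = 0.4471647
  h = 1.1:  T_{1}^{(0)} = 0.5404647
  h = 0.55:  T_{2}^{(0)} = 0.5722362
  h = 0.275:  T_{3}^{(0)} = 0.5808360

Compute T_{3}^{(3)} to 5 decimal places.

0.58376

Richardson extrapolation on the trapezoidal column (denominator 4−1=3):
T_{1}^{(1)} = (4·0.5404647 − 0.4471647) / 3 = 0.5715647
T_{2}^{(1)} = 0.5722362 + (0.5722362 − 0.5404647)/3 = 0.5828267
T_{3}^{(1)} = (4·0.5808360 − 0.5722362) / 3 = 0.5837026
T_{2}^{(2)} = (16·0.5828267 − 0.5715647) / 15 = 0.5835775
T_{3}^{(2)} = (16·0.5837026 − 0.5828267) / 15 = 0.5837610
T_{3}^{(3)} = (64·0.5837610 − 0.5835775) / 63 = 0.5837639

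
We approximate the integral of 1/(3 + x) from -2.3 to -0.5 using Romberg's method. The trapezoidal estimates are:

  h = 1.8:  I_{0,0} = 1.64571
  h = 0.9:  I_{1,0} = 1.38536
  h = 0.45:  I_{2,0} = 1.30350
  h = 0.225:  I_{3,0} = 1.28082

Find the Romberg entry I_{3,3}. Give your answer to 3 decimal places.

1.273

I_{1,1} = (4·1.38536 − 1.64571) / 3 = 1.29858
I_{2,1} = (4·1.30350 − 1.38536) / 3 = 1.27621
I_{3,1} = (4·1.28082 − 1.30350) / 3 = 1.27326
I_{2,2} = (16·1.27621 − 1.29858) / 15 = 1.27472
I_{3,2} = (16·1.27326 − 1.27621) / 15 = 1.27306
I_{3,3} = (64·1.27306 − 1.27472) / 63 = 1.27303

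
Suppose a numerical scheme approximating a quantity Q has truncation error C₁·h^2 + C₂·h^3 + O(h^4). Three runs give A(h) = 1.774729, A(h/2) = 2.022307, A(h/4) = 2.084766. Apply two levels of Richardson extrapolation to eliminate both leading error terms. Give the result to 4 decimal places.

2.1057

First eliminate the h^2 term (factor 2^2 = 4):
  B₁ = (4·2.022307 − 1.774729)/3 = 2.104833
  B₂ = (4·2.084766 − 2.022307)/3 = 2.105586
Then eliminate the h^3 term (factor 2^3 = 8):
  (8·2.105586 − 2.104833)/7 = 2.105694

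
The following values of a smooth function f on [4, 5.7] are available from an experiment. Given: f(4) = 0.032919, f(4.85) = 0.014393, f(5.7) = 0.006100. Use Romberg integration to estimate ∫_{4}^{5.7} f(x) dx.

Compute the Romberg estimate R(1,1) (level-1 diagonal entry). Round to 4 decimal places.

0.0274

R(0,0) (trapezoid, 1 panel, h=1.7000): 0.033166
R(1,0) (trapezoid, 2 panels, h=0.8500): 0.028817
R(1,1) = 0.028817 + (0.028817 − 0.033166)/3 = 0.027367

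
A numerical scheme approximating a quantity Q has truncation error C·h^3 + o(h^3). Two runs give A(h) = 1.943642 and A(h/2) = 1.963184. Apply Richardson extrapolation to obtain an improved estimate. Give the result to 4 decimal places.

1.9660

Extrapolated value = (8·A(h/2) − A(h)) / (8 − 1)
= (8·1.963184 − 1.943642) / 7
= 13.761830 / 7 = 1.965976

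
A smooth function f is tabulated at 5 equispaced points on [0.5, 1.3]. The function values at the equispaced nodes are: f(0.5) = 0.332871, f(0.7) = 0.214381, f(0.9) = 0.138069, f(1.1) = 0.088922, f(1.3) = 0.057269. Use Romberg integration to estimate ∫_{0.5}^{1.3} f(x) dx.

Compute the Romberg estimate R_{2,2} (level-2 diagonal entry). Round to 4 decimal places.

R_{0,0} (trapezoid, 1 panel, h=0.8000): 0.156056
R_{1,0} (trapezoid, 2 panels, h=0.4000): 0.133256
R_{2,0} (trapezoid, 4 panels, h=0.2000): 0.127288
R_{1,1} = 0.133256 + (0.133256 − 0.156056)/3 = 0.125656
R_{2,1} = 0.127288 + (0.127288 − 0.133256)/3 = 0.125299
R_{2,2} = 0.125299 + (0.125299 − 0.125656)/15 = 0.125275

0.1253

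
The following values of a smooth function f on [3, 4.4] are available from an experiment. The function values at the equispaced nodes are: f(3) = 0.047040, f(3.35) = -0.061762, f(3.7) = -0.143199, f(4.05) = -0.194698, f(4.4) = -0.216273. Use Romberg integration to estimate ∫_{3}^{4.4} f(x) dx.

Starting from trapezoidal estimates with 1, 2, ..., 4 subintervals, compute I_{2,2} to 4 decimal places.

-0.1728

I_{0,0} (trapezoid, 1 panel, h=1.4000): -0.118463
I_{1,0} (trapezoid, 2 panels, h=0.7000): -0.159471
I_{2,0} (trapezoid, 4 panels, h=0.3500): -0.169496
I_{1,1} = -0.159471 + (-0.159471 − (-0.118463))/3 = -0.173140
I_{2,1} = -0.169496 + (-0.169496 − (-0.159471))/3 = -0.172838
I_{2,2} = -0.172838 + (-0.172838 − (-0.173140))/15 = -0.172818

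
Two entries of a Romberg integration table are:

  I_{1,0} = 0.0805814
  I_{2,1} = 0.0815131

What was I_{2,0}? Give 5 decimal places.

0.08128

From I_{2,1} = (4·I_{2,0} − I_{1,0})/3, solve for I_{2,0}:
4·I_{2,0} = 3·0.0815131 + 0.0805814 = 0.3251207
I_{2,0} = 0.0812802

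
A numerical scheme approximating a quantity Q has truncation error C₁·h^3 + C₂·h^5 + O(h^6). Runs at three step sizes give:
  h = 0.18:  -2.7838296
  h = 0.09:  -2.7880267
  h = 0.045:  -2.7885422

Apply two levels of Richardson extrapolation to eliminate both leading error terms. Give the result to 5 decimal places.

-2.78862

First eliminate the h^3 term (factor 2^3 = 8):
  B₁ = (8·(-2.7880267) − (-2.7838296))/7 = -2.7886263
  B₂ = (8·(-2.7885422) − (-2.7880267))/7 = -2.7886158
Then eliminate the h^5 term (factor 2^5 = 32):
  (32·(-2.7886158) − (-2.7886263))/31 = -2.7886155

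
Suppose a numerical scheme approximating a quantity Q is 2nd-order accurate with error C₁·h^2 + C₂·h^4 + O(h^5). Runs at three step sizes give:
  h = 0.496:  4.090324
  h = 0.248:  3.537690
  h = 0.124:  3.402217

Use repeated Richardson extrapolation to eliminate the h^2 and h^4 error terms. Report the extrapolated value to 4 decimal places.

First eliminate the h^2 term (factor 2^2 = 4):
  B₁ = (4·3.537690 − 4.090324)/3 = 3.353479
  B₂ = (4·3.402217 − 3.537690)/3 = 3.357059
Then eliminate the h^4 term (factor 2^4 = 16):
  (16·3.357059 − 3.353479)/15 = 3.357298

3.3573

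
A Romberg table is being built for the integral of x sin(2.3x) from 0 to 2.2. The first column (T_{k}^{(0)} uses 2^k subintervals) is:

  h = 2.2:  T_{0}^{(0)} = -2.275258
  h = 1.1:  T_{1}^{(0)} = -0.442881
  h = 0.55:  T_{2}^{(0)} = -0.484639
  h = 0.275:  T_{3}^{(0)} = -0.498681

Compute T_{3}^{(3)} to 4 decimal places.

T_{1}^{(1)} = -0.442881 + (-0.442881 − (-2.275258))/3 = 0.167911
T_{2}^{(1)} = -0.484639 + (-0.484639 − (-0.442881))/3 = -0.498558
T_{3}^{(1)} = -0.498681 + (-0.498681 − (-0.484639))/3 = -0.503362
T_{2}^{(2)} = -0.498558 + (-0.498558 − 0.167911)/15 = -0.542989
T_{3}^{(2)} = (16·(-0.503362) − (-0.498558)) / 15 = -0.503682
T_{3}^{(3)} = (64·(-0.503682) − (-0.542989)) / 63 = -0.503058

-0.5031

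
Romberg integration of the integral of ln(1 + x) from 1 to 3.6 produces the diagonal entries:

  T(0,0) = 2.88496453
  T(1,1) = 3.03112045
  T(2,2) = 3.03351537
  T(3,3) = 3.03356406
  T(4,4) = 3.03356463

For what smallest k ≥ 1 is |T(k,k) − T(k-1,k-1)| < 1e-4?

|T(1,1) − T(0,0)| = 0.14615592 ≥ 1e-4
|T(2,2) − T(1,1)| = 0.00239492 ≥ 1e-4
|T(3,3) − T(2,2)| = 0.00004869 < 1e-4

k = 3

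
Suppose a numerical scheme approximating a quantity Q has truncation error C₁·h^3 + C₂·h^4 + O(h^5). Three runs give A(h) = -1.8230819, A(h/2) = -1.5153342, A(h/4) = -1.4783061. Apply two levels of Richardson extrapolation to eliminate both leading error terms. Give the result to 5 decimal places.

-1.47313

First eliminate the h^3 term (factor 2^3 = 8):
  B₁ = (8·(-1.5153342) − (-1.8230819))/7 = -1.4713702
  B₂ = (8·(-1.4783061) − (-1.5153342))/7 = -1.4730164
Then eliminate the h^4 term (factor 2^4 = 16):
  (16·(-1.4730164) − (-1.4713702))/15 = -1.4731261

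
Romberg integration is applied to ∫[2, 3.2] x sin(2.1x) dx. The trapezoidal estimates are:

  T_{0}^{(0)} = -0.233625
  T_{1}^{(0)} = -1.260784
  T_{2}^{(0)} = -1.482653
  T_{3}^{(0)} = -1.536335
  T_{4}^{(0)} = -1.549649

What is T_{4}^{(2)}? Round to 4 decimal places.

-1.5541

Richardson extrapolation on the trapezoidal column (denominator 4−1=3):
T_{3}^{(1)} = -1.536335 + (-1.536335 − (-1.482653))/3 = -1.554229
T_{4}^{(1)} = (4·(-1.549649) − (-1.536335)) / 3 = -1.554087
T_{4}^{(2)} = (16·(-1.554087) − (-1.554229)) / 15 = -1.554078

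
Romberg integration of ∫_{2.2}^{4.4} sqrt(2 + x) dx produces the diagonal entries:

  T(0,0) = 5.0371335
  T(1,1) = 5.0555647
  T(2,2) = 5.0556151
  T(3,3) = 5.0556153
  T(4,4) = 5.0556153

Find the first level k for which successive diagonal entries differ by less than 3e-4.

k = 2

|T(1,1) − T(0,0)| = 0.0184312 ≥ 3e-4
|T(2,2) − T(1,1)| = 0.0000504 < 3e-4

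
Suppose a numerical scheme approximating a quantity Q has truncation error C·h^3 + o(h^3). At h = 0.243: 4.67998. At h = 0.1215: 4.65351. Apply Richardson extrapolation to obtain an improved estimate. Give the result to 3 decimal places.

4.650

Extrapolated value = (8·A(h/2) − A(h)) / (8 − 1)
= (8·4.65351 − 4.67998) / 7
= 32.54810 / 7 = 4.64973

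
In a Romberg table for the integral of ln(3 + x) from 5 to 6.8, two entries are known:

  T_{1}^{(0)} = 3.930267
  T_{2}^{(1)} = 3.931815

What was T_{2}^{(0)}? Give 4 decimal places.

From T_{2}^{(1)} = (4·T_{2}^{(0)} − T_{1}^{(0)})/3, solve for T_{2}^{(0)}:
4·T_{2}^{(0)} = 3·3.931815 + 3.930267 = 15.725712
T_{2}^{(0)} = 3.931428

3.9314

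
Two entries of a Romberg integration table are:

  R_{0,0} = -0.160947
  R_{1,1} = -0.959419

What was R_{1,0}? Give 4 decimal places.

From R_{1,1} = (4·R_{1,0} − R_{0,0})/3, solve for R_{1,0}:
4·R_{1,0} = 3·(-0.959419) + (-0.160947) = -3.039204
R_{1,0} = -0.759801

-0.7598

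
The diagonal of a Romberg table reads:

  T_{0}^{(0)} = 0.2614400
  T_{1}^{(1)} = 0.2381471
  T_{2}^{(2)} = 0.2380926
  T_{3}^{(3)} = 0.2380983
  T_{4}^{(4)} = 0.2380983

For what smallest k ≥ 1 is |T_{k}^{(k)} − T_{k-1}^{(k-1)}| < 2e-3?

|T_{1}^{(1)} − T_{0}^{(0)}| = 0.0232929 ≥ 2e-3
|T_{2}^{(2)} − T_{1}^{(1)}| = 0.0000545 < 2e-3

k = 2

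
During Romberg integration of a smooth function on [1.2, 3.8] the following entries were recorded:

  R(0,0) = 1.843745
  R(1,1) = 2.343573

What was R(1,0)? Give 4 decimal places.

2.2186

From R(1,1) = (4·R(1,0) − R(0,0))/3, solve for R(1,0):
4·R(1,0) = 3·2.343573 + 1.843745 = 8.874464
R(1,0) = 2.218616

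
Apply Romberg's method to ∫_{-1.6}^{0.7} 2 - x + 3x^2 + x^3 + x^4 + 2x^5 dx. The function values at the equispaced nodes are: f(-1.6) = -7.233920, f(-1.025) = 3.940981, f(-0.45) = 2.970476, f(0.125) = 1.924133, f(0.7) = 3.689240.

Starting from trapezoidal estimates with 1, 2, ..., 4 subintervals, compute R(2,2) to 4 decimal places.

R(0,0) (trapezoid, 1 panel, h=2.3000): -4.076382
R(1,0) (trapezoid, 2 panels, h=1.1500): 1.377856
R(2,0) (trapezoid, 4 panels, h=0.5750): 4.061369
R(1,1) = 1.377856 + (1.377856 − (-4.076382))/3 = 3.195935
R(2,1) = 4.061369 + (4.061369 − 1.377856)/3 = 4.955873
R(2,2) = 4.955873 + (4.955873 − 3.195935)/15 = 5.073202

5.0732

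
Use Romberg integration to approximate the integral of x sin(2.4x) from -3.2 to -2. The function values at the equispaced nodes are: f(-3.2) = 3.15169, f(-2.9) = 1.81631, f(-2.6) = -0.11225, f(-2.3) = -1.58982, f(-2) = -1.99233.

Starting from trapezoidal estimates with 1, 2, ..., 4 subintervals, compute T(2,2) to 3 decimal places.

T(0,0) (trapezoid, 1 panel, h=1.2000): 0.69562
T(1,0) (trapezoid, 2 panels, h=0.6000): 0.28046
T(2,0) (trapezoid, 4 panels, h=0.3000): 0.20818
T(1,1) = 0.28046 + (0.28046 − 0.69562)/3 = 0.14207
T(2,1) = 0.20818 + (0.20818 − 0.28046)/3 = 0.18409
T(2,2) = 0.18409 + (0.18409 − 0.14207)/15 = 0.18689

0.187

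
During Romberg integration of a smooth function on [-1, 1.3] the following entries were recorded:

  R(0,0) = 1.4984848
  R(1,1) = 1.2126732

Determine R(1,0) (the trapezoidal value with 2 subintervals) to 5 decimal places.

From R(1,1) = (4·R(1,0) − R(0,0))/3, solve for R(1,0):
4·R(1,0) = 3·1.2126732 + 1.4984848 = 5.1365044
R(1,0) = 1.2841261

1.28413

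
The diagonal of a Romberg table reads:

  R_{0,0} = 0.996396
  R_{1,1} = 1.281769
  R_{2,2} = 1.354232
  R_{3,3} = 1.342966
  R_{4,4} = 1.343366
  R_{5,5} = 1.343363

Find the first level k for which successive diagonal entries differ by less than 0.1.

|R_{1,1} − R_{0,0}| = 0.285373 ≥ 0.1
|R_{2,2} − R_{1,1}| = 0.072463 < 0.1

k = 2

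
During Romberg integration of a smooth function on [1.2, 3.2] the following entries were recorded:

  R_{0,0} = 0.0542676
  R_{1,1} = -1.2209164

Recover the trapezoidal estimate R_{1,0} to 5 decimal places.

-0.90212

From R_{1,1} = (4·R_{1,0} − R_{0,0})/3, solve for R_{1,0}:
4·R_{1,0} = 3·(-1.2209164) + 0.0542676 = -3.6084816
R_{1,0} = -0.9021204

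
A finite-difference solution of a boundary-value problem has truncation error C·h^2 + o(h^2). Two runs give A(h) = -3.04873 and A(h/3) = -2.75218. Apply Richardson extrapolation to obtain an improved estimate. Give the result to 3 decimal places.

-2.715

Extrapolated value = (9·A(h/3) − A(h)) / (9 − 1)
= (9·(-2.75218) − (-3.04873)) / 8
= -21.72089 / 8 = -2.71511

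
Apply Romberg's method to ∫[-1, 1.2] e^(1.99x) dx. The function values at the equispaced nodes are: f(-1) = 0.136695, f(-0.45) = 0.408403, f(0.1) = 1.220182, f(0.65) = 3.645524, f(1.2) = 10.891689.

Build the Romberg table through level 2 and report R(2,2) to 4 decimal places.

5.4161

R(0,0) (trapezoid, 1 panel, h=2.2000): 12.131222
R(1,0) (trapezoid, 2 panels, h=1.1000): 7.407811
R(2,0) (trapezoid, 4 panels, h=0.5500): 5.933566
R(1,1) = 7.407811 + (7.407811 − 12.131222)/3 = 5.833341
R(2,1) = 5.933566 + (5.933566 − 7.407811)/3 = 5.442151
R(2,2) = 5.442151 + (5.442151 − 5.833341)/15 = 5.416072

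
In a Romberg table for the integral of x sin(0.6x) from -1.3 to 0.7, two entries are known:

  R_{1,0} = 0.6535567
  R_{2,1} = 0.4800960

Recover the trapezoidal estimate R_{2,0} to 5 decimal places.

From R_{2,1} = (4·R_{2,0} − R_{1,0})/3, solve for R_{2,0}:
4·R_{2,0} = 3·0.4800960 + 0.6535567 = 2.0938447
R_{2,0} = 0.5234612

0.52346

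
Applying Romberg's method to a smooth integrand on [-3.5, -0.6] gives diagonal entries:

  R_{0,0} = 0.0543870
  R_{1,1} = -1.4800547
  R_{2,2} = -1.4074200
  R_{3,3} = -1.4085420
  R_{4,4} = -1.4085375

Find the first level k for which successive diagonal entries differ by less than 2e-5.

k = 4

|R_{1,1} − R_{0,0}| = 1.5344417 ≥ 2e-5
|R_{2,2} − R_{1,1}| = 0.0726347 ≥ 2e-5
|R_{3,3} − R_{2,2}| = 0.0011220 ≥ 2e-5
|R_{4,4} − R_{3,3}| = 0.0000045 < 2e-5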